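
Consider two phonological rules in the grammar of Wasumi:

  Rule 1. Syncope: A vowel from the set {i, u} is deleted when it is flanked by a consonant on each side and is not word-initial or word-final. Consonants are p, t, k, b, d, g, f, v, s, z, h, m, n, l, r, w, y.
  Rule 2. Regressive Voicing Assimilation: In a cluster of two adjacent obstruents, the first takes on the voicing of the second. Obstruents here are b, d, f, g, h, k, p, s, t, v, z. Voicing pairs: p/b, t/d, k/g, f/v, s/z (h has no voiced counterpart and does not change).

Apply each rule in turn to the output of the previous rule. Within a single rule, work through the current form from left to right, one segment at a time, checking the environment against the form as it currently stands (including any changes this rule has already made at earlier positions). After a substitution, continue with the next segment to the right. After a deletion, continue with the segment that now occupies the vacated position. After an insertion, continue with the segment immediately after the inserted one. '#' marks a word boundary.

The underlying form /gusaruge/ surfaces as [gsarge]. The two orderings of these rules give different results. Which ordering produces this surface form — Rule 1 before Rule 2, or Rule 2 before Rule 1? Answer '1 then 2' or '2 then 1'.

Order 1 then 2:
  1 Syncope: [gusaruge] → [gsarge]
  2 Regressive Voicing Assimilation: [gsarge] → [ksarge]
  result: [ksarge]
Order 2 then 1:
  2 Regressive Voicing Assimilation: no change — [gusaruge]
  1 Syncope: [gusaruge] → [gsarge]
  result: [gsarge]

2 then 1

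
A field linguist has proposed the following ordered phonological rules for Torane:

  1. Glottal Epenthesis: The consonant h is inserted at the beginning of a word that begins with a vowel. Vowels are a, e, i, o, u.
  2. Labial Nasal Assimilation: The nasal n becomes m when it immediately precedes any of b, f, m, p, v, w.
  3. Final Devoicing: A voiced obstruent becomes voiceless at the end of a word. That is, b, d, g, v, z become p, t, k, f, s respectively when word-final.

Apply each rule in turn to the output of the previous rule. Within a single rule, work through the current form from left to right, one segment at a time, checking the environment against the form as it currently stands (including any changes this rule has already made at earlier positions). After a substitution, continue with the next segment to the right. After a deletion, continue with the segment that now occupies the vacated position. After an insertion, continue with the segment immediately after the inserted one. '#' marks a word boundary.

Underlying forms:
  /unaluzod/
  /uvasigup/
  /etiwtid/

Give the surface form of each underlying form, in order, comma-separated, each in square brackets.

/unaluzod/:
  1 Glottal Epenthesis: [unaluzod] → [hunaluzod]
  2 Labial Nasal Assimilation: no change — [hunaluzod]
  3 Final Devoicing: [hunaluzod] → [hunaluzot]
/uvasigup/:
  1 Glottal Epenthesis: [uvasigup] → [huvasigup]
  2 Labial Nasal Assimilation: no change — [huvasigup]
  3 Final Devoicing: no change — [huvasigup]
/etiwtid/:
  1 Glottal Epenthesis: [etiwtid] → [hetiwtid]
  2 Labial Nasal Assimilation: no change — [hetiwtid]
  3 Final Devoicing: [hetiwtid] → [hetiwtit]

[hunaluzot], [huvasigup], [hetiwtit]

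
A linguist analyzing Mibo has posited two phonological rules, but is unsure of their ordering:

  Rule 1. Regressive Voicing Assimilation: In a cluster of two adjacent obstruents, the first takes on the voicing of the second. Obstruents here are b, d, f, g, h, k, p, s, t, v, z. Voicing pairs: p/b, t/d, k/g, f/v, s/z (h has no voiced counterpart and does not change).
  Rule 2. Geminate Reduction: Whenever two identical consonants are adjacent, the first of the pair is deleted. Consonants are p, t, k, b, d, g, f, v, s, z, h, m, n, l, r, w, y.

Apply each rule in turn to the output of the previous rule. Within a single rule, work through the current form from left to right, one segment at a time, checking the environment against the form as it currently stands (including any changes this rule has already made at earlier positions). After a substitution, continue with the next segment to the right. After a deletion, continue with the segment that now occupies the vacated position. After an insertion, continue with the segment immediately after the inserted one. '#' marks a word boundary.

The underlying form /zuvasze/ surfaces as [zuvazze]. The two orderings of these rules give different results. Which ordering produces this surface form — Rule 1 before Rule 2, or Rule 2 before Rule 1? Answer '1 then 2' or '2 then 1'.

Order 1 then 2:
  1 Regressive Voicing Assimilation: [zuvasze] → [zuvazze]
  2 Geminate Reduction: [zuvazze] → [zuvaze]
  result: [zuvaze]
Order 2 then 1:
  2 Geminate Reduction: no change — [zuvasze]
  1 Regressive Voicing Assimilation: [zuvasze] → [zuvazze]
  result: [zuvazze]

2 then 1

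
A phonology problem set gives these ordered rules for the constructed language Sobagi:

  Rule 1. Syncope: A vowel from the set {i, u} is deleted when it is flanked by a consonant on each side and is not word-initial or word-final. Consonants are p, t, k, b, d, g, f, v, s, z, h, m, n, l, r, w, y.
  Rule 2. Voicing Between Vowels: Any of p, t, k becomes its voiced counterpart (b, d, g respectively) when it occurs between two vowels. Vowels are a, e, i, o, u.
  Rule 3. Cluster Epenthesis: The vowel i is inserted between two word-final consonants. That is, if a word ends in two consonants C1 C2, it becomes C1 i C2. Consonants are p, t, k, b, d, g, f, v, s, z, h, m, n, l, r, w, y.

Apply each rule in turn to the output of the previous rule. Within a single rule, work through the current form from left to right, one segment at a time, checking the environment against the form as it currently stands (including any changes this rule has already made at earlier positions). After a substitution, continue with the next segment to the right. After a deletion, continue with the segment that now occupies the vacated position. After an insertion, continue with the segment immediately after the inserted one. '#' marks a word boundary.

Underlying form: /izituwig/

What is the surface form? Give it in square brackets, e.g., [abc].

Rule 1 Syncope: [izituwig] → [iztwg]
Rule 2 Voicing Between Vowels: no change — [iztwg]
Rule 3 Cluster Epenthesis: [iztwg] → [iztwig]

[iztwig]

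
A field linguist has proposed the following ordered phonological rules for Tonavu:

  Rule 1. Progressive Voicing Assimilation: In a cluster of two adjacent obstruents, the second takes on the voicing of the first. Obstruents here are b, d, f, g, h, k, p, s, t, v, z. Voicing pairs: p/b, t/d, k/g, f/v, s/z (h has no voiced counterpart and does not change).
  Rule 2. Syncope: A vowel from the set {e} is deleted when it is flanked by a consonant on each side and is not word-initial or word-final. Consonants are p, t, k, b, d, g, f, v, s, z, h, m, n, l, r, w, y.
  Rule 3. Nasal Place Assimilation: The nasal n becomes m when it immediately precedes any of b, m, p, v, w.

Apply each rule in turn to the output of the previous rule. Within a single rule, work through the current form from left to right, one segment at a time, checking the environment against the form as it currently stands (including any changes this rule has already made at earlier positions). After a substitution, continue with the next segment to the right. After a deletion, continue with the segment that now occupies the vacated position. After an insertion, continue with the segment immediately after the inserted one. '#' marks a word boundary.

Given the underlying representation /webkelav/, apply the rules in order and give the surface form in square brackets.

Rule 1 Progressive Voicing Assimilation: [webkelav] → [webgelav]
Rule 2 Syncope: [webgelav] → [wbglav]
Rule 3 Nasal Place Assimilation: no change — [wbglav]

[wbglav]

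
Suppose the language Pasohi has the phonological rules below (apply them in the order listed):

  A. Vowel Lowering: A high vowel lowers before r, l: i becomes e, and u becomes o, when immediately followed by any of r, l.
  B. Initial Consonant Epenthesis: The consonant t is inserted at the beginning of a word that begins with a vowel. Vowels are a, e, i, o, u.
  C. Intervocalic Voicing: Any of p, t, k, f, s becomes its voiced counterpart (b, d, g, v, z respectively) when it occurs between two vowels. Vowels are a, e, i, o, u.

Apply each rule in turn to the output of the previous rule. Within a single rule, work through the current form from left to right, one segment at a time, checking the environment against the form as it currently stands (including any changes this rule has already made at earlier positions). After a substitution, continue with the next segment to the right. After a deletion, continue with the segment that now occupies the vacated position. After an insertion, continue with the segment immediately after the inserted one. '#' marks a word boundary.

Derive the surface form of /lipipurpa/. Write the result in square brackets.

[libiborpa]

A Vowel Lowering: [lipipurpa] → [lipiporpa]
B Initial Consonant Epenthesis: no change — [lipiporpa]
C Intervocalic Voicing: [lipiporpa] → [libiborpa]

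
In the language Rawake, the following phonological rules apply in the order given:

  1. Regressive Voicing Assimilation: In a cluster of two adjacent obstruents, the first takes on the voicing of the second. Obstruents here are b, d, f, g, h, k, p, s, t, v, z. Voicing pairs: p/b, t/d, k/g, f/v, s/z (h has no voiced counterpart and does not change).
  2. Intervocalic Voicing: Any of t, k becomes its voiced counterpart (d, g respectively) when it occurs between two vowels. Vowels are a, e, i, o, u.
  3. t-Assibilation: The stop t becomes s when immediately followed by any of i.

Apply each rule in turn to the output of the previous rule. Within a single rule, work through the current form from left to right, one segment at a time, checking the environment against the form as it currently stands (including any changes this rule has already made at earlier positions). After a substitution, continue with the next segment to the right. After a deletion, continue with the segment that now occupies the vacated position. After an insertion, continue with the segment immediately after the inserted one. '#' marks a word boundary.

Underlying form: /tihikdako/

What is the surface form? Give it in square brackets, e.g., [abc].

[sihigdago]

1 Regressive Voicing Assimilation: [tihikdako] → [tihigdako]
2 Intervocalic Voicing: [tihigdako] → [tihigdago]
3 t-Assibilation: [tihigdago] → [sihigdago]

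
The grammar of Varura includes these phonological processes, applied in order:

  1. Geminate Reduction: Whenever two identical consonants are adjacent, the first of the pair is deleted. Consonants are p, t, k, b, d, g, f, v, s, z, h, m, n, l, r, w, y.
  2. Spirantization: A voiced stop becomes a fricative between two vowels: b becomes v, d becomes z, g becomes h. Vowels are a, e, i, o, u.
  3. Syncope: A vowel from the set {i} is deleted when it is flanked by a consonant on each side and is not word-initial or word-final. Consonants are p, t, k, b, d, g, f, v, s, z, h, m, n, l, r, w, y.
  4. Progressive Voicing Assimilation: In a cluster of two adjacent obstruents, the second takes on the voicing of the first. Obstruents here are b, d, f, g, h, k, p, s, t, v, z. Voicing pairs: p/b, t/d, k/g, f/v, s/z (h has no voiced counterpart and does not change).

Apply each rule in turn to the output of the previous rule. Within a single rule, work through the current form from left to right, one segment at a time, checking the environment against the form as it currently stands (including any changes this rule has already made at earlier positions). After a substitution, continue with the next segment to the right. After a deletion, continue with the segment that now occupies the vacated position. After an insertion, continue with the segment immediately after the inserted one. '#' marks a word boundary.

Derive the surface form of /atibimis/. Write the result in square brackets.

1 Geminate Reduction: no change — [atibimis]
2 Spirantization: [atibimis] → [ativimis]
3 Syncope: [ativimis] → [atvms]
4 Progressive Voicing Assimilation: [atvms] → [atfms]

[atfms]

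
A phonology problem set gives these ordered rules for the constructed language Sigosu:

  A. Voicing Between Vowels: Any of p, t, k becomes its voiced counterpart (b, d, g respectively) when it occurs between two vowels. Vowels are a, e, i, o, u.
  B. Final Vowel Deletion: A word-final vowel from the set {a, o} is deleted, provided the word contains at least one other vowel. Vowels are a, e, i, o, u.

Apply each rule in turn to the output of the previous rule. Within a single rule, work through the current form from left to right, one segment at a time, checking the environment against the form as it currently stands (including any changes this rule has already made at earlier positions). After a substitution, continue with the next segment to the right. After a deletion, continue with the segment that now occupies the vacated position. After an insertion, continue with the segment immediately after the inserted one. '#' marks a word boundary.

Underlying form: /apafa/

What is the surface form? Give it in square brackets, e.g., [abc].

[abaf]

A Voicing Between Vowels: [apafa] → [abafa]
B Final Vowel Deletion: [abafa] → [abaf]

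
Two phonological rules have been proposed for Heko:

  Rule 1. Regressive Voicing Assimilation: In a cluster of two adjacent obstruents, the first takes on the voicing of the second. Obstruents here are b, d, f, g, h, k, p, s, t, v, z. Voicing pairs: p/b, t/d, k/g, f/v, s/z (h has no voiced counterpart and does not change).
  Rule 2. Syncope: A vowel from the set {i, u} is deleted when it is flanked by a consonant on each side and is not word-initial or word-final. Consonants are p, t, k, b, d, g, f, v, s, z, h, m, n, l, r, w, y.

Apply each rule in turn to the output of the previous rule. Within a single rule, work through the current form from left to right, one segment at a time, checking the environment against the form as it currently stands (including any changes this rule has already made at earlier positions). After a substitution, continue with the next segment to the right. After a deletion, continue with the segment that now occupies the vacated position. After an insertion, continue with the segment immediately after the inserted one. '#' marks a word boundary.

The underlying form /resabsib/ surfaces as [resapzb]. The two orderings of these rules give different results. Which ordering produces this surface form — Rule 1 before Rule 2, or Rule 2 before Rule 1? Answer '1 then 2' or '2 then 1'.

Order 1 then 2:
  1 Regressive Voicing Assimilation: [resabsib] → [resapsib]
  2 Syncope: [resapsib] → [resapsb]
  result: [resapsb]
Order 2 then 1:
  2 Syncope: [resabsib] → [resabsb]
  1 Regressive Voicing Assimilation: [resabsb] → [resapzb]
  result: [resapzb]

2 then 1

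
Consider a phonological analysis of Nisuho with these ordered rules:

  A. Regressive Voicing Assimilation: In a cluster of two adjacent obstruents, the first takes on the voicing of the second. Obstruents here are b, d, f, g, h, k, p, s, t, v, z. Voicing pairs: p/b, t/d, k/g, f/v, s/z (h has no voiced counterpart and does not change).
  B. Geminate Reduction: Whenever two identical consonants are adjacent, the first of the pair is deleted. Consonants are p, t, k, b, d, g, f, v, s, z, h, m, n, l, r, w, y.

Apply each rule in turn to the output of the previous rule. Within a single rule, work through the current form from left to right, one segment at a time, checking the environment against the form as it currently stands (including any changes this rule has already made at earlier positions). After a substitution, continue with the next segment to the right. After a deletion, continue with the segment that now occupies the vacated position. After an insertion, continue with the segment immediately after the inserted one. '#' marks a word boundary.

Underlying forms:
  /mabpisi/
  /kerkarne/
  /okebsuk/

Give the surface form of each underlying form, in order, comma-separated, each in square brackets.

/mabpisi/:
  A Regressive Voicing Assimilation: [mabpisi] → [mappisi]
  B Geminate Reduction: [mappisi] → [mapisi]
/kerkarne/:
  A Regressive Voicing Assimilation: no change — [kerkarne]
  B Geminate Reduction: no change — [kerkarne]
/okebsuk/:
  A Regressive Voicing Assimilation: [okebsuk] → [okepsuk]
  B Geminate Reduction: no change — [okepsuk]

[mapisi], [kerkarne], [okepsuk]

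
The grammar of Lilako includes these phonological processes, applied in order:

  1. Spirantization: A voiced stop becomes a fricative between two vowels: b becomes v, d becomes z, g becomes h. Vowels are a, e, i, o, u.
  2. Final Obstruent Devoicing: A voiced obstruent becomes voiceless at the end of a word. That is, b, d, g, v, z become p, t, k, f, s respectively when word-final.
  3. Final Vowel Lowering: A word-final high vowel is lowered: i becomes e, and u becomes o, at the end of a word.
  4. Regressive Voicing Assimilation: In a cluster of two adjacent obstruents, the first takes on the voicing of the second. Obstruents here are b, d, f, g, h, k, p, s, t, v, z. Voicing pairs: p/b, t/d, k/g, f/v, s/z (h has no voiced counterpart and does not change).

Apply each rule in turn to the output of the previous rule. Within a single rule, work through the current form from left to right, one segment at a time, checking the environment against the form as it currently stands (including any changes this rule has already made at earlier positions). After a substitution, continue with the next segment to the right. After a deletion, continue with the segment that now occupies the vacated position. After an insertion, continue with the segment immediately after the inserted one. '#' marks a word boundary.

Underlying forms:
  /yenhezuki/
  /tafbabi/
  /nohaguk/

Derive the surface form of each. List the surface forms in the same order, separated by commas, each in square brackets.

/yenhezuki/:
  1 Spirantization: no change — [yenhezuki]
  2 Final Obstruent Devoicing: no change — [yenhezuki]
  3 Final Vowel Lowering: [yenhezuki] → [yenhezuke]
  4 Regressive Voicing Assimilation: no change — [yenhezuke]
/tafbabi/:
  1 Spirantization: [tafbabi] → [tafbavi]
  2 Final Obstruent Devoicing: no change — [tafbavi]
  3 Final Vowel Lowering: [tafbavi] → [tafbave]
  4 Regressive Voicing Assimilation: [tafbave] → [tavbave]
/nohaguk/:
  1 Spirantization: [nohaguk] → [nohahuk]
  2 Final Obstruent Devoicing: no change — [nohahuk]
  3 Final Vowel Lowering: no change — [nohahuk]
  4 Regressive Voicing Assimilation: no change — [nohahuk]

[yenhezuke], [tavbave], [nohahuk]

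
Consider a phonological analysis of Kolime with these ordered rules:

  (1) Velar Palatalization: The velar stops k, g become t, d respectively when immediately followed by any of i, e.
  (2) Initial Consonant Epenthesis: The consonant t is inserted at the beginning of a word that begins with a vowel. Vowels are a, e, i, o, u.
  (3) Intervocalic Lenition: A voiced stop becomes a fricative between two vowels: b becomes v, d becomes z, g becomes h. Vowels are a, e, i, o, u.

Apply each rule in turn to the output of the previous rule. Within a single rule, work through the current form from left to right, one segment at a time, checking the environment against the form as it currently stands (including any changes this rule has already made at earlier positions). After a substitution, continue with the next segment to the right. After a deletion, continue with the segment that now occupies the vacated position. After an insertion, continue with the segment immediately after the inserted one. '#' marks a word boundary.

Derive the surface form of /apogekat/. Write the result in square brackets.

(1) Velar Palatalization: [apogekat] → [apodekat]
(2) Initial Consonant Epenthesis: [apodekat] → [tapodekat]
(3) Intervocalic Lenition: [tapodekat] → [tapozekat]

[tapozekat]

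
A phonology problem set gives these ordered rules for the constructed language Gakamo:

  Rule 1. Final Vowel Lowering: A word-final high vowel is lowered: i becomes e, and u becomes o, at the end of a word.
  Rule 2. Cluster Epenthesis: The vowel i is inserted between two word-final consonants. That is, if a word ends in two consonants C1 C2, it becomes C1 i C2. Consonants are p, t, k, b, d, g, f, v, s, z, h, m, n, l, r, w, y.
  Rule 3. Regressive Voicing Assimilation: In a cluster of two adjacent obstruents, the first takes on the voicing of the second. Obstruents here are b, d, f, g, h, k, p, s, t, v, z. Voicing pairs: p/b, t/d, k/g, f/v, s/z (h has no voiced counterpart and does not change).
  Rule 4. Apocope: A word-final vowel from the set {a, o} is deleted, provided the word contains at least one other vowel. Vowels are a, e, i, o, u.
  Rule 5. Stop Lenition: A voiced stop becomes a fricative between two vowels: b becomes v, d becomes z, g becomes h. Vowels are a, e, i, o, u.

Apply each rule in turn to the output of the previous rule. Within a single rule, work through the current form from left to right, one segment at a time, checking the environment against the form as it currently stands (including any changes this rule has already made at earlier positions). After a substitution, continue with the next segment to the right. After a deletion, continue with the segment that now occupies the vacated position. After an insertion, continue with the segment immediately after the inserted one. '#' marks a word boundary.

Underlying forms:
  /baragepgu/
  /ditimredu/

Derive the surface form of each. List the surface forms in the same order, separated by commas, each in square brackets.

/baragepgu/:
  Rule 1 Final Vowel Lowering: [baragepgu] → [baragepgo]
  Rule 2 Cluster Epenthesis: no change — [baragepgo]
  Rule 3 Regressive Voicing Assimilation: [baragepgo] → [baragebgo]
  Rule 4 Apocope: [baragebgo] → [baragebg]
  Rule 5 Stop Lenition: [baragebg] → [barahebg]
/ditimredu/:
  Rule 1 Final Vowel Lowering: [ditimredu] → [ditimredo]
  Rule 2 Cluster Epenthesis: no change — [ditimredo]
  Rule 3 Regressive Voicing Assimilation: no change — [ditimredo]
  Rule 4 Apocope: [ditimredo] → [ditimred]
  Rule 5 Stop Lenition: no change — [ditimred]

[barahebg], [ditimred]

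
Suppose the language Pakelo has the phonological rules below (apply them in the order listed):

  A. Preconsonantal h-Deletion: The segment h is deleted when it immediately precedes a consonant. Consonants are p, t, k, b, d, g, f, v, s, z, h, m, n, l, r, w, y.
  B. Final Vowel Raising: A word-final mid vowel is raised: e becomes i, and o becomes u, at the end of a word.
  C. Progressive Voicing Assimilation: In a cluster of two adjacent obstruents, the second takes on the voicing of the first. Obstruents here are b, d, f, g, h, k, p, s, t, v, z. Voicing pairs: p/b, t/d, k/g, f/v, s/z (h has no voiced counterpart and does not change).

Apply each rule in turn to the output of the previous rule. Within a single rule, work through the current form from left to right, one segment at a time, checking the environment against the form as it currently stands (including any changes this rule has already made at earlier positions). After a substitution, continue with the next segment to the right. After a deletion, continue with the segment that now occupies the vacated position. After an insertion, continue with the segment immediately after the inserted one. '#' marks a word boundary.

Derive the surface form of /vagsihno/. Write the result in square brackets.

A Preconsonantal h-Deletion: [vagsihno] → [vagsino]
B Final Vowel Raising: [vagsino] → [vagsinu]
C Progressive Voicing Assimilation: [vagsinu] → [vagzinu]

[vagzinu]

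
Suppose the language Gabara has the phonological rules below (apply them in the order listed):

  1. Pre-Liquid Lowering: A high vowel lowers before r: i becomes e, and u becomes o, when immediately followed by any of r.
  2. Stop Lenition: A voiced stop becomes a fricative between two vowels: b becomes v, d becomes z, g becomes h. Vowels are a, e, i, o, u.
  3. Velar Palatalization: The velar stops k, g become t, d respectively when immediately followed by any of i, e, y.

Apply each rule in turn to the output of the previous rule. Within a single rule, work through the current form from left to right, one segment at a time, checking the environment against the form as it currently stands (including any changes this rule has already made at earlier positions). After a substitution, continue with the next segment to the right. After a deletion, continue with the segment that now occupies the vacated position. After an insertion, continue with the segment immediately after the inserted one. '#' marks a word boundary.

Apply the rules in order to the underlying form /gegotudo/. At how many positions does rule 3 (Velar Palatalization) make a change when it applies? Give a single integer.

1 Pre-Liquid Lowering: no change — [gegotudo]
2 Stop Lenition: [gegotudo] → [gehotuzo]
3 Velar Palatalization: [gehotuzo] → [dehotuzo]
Rule 3 changed 1 position(s).

1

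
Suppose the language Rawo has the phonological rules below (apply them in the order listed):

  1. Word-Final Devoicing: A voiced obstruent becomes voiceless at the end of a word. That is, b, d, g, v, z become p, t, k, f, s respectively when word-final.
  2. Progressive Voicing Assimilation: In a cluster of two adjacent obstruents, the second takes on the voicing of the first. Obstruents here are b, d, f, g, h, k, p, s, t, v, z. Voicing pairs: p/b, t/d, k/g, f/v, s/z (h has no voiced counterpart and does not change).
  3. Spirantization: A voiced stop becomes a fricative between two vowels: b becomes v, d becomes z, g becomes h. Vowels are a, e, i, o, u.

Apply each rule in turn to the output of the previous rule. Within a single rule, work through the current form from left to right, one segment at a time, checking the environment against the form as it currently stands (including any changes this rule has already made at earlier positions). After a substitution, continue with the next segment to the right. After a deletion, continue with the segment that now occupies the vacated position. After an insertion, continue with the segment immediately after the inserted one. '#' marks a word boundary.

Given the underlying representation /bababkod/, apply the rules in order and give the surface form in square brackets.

[bavabgot]

1 Word-Final Devoicing: [bababkod] → [bababkot]
2 Progressive Voicing Assimilation: [bababkot] → [bababgot]
3 Spirantization: [bababgot] → [bavabgot]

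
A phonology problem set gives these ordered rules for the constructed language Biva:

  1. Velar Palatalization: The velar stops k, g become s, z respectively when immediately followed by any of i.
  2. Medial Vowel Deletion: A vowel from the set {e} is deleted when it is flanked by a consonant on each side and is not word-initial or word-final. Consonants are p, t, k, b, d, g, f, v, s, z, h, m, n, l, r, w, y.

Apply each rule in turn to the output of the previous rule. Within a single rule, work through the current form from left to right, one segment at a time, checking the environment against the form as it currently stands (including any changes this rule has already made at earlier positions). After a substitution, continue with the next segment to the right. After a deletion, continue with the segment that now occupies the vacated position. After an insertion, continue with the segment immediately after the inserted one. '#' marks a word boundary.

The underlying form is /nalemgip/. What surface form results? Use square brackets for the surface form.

[nalmzip]

1 Velar Palatalization: [nalemgip] → [nalemzip]
2 Medial Vowel Deletion: [nalemzip] → [nalmzip]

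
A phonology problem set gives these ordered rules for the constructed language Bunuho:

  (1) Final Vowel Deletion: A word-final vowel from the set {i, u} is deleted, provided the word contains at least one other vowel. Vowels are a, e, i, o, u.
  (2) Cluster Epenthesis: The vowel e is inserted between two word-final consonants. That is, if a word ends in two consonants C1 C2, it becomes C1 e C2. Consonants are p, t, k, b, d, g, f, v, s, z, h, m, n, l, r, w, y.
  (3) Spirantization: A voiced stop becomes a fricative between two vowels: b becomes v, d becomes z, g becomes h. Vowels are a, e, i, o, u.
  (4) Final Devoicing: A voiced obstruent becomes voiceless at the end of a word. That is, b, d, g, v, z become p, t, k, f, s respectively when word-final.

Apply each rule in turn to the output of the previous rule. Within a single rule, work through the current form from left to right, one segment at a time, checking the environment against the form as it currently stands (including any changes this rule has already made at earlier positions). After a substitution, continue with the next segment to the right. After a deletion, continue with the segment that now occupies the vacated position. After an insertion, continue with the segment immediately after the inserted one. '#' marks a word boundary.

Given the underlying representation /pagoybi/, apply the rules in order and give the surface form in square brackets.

(1) Final Vowel Deletion: [pagoybi] → [pagoyb]
(2) Cluster Epenthesis: [pagoyb] → [pagoyeb]
(3) Spirantization: [pagoyeb] → [pahoyeb]
(4) Final Devoicing: [pahoyeb] → [pahoyep]

[pahoyep]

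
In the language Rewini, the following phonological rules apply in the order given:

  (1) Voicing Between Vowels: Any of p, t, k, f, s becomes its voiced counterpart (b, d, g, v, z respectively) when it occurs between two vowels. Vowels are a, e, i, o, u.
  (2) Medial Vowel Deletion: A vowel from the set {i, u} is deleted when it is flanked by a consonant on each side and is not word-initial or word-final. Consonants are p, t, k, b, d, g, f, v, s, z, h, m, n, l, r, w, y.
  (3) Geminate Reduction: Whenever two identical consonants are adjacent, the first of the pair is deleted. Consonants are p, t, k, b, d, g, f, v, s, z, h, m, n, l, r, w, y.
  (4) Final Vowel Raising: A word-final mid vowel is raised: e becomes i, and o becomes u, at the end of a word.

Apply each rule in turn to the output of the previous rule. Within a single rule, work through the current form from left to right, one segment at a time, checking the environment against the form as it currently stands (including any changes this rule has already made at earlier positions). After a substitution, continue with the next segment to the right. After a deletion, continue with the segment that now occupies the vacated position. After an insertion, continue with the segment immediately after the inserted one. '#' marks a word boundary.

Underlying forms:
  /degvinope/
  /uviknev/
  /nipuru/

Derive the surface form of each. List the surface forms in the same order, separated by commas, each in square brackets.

[degvnobi], [uvknev], [nbru]

/degvinope/:
  (1) Voicing Between Vowels: [degvinope] → [degvinobe]
  (2) Medial Vowel Deletion: [degvinobe] → [degvnobe]
  (3) Geminate Reduction: no change — [degvnobe]
  (4) Final Vowel Raising: [degvnobe] → [degvnobi]
/uviknev/:
  (1) Voicing Between Vowels: no change — [uviknev]
  (2) Medial Vowel Deletion: [uviknev] → [uvknev]
  (3) Geminate Reduction: no change — [uvknev]
  (4) Final Vowel Raising: no change — [uvknev]
/nipuru/:
  (1) Voicing Between Vowels: [nipuru] → [niburu]
  (2) Medial Vowel Deletion: [niburu] → [nbru]
  (3) Geminate Reduction: no change — [nbru]
  (4) Final Vowel Raising: no change — [nbru]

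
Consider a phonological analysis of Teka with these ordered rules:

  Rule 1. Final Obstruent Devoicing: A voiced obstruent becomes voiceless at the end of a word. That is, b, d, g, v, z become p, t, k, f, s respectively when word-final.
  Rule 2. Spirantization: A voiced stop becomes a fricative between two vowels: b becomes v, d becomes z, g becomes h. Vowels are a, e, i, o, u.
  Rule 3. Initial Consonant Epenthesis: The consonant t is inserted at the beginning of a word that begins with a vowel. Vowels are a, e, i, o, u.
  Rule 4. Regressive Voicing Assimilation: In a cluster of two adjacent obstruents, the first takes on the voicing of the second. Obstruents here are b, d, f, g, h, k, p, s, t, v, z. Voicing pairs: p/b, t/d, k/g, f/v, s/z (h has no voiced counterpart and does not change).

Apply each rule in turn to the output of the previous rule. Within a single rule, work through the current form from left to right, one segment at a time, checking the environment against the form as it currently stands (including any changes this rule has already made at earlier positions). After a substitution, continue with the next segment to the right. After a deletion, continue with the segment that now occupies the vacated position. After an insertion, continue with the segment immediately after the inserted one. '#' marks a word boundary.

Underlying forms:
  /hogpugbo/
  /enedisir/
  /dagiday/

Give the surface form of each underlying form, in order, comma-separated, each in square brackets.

[hokpugbo], [tenezisir], [dahizay]

/hogpugbo/:
  Rule 1 Final Obstruent Devoicing: no change — [hogpugbo]
  Rule 2 Spirantization: no change — [hogpugbo]
  Rule 3 Initial Consonant Epenthesis: no change — [hogpugbo]
  Rule 4 Regressive Voicing Assimilation: [hogpugbo] → [hokpugbo]
/enedisir/:
  Rule 1 Final Obstruent Devoicing: no change — [enedisir]
  Rule 2 Spirantization: [enedisir] → [enezisir]
  Rule 3 Initial Consonant Epenthesis: [enezisir] → [tenezisir]
  Rule 4 Regressive Voicing Assimilation: no change — [tenezisir]
/dagiday/:
  Rule 1 Final Obstruent Devoicing: no change — [dagiday]
  Rule 2 Spirantization: [dagiday] → [dahizay]
  Rule 3 Initial Consonant Epenthesis: no change — [dahizay]
  Rule 4 Regressive Voicing Assimilation: no change — [dahizay]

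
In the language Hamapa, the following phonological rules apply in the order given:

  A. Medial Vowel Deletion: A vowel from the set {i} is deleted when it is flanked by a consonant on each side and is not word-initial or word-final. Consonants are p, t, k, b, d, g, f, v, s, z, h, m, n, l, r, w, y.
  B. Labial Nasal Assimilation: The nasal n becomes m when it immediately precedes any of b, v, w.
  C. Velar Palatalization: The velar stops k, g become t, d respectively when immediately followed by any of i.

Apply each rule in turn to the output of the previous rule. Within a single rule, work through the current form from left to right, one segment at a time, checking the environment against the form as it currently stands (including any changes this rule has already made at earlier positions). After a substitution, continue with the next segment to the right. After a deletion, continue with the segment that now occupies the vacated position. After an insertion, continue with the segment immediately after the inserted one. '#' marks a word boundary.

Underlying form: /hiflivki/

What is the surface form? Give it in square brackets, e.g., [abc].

A Medial Vowel Deletion: [hiflivki] → [hflvki]
B Labial Nasal Assimilation: no change — [hflvki]
C Velar Palatalization: [hflvki] → [hflvti]

[hflvti]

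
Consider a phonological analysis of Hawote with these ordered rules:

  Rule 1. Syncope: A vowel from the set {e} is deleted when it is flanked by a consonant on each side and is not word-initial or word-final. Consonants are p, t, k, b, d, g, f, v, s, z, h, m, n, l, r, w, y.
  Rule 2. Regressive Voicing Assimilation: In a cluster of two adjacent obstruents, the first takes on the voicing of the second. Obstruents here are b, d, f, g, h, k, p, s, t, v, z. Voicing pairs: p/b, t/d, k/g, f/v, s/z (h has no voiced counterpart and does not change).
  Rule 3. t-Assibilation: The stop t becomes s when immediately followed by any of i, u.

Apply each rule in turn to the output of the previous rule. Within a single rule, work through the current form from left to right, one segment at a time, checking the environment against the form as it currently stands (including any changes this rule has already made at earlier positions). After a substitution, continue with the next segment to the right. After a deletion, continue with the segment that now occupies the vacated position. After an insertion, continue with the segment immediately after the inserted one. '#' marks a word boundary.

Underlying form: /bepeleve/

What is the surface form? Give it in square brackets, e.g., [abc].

[pplve]

Rule 1 Syncope: [bepeleve] → [bplve]
Rule 2 Regressive Voicing Assimilation: [bplve] → [pplve]
Rule 3 t-Assibilation: no change — [pplve]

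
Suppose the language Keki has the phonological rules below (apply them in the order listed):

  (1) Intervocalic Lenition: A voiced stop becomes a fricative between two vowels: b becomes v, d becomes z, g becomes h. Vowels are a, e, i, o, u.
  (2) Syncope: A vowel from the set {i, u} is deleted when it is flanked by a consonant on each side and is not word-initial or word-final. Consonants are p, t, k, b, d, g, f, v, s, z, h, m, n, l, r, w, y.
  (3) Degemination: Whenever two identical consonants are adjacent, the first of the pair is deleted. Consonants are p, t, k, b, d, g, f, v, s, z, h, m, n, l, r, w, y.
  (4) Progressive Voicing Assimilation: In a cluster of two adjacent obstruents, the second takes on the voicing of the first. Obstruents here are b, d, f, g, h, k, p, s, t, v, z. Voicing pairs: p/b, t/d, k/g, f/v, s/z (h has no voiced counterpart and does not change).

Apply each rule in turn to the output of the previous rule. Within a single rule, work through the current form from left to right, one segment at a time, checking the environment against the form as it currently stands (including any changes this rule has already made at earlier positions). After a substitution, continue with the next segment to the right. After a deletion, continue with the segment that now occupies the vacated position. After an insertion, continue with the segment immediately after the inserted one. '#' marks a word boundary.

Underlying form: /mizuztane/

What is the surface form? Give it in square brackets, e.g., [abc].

(1) Intervocalic Lenition: no change — [mizuztane]
(2) Syncope: [mizuztane] → [mzztane]
(3) Degemination: [mzztane] → [mztane]
(4) Progressive Voicing Assimilation: [mztane] → [mzdane]

[mzdane]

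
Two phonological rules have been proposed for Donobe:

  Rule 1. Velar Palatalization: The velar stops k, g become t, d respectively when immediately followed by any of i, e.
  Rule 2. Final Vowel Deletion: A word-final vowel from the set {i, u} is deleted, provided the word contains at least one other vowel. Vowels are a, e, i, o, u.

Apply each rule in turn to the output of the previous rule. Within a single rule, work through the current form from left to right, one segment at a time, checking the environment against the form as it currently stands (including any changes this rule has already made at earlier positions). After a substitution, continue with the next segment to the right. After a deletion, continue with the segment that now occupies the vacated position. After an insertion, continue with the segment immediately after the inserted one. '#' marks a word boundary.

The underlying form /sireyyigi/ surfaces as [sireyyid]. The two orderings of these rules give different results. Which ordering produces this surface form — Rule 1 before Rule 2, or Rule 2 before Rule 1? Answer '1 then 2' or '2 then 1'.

Order 1 then 2:
  1 Velar Palatalization: [sireyyigi] → [sireyyidi]
  2 Final Vowel Deletion: [sireyyidi] → [sireyyid]
  result: [sireyyid]
Order 2 then 1:
  2 Final Vowel Deletion: [sireyyigi] → [sireyyig]
  1 Velar Palatalization: no change — [sireyyig]
  result: [sireyyig]

1 then 2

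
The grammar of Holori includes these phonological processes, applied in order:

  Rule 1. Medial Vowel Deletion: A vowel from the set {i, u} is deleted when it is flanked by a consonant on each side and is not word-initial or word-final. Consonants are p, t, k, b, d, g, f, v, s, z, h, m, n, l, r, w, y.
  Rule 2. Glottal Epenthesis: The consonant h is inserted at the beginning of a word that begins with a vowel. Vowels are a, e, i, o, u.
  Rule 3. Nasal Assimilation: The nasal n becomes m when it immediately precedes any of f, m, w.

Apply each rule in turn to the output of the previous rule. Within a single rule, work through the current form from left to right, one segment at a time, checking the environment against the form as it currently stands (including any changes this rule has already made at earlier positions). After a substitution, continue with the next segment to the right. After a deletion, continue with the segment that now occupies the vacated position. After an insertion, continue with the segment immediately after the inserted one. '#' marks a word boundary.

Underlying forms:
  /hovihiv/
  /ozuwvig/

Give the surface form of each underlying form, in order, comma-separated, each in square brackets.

[hovhv], [hozwvg]

/hovihiv/:
  Rule 1 Medial Vowel Deletion: [hovihiv] → [hovhv]
  Rule 2 Glottal Epenthesis: no change — [hovhv]
  Rule 3 Nasal Assimilation: no change — [hovhv]
/ozuwvig/:
  Rule 1 Medial Vowel Deletion: [ozuwvig] → [ozwvg]
  Rule 2 Glottal Epenthesis: [ozwvg] → [hozwvg]
  Rule 3 Nasal Assimilation: no change — [hozwvg]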